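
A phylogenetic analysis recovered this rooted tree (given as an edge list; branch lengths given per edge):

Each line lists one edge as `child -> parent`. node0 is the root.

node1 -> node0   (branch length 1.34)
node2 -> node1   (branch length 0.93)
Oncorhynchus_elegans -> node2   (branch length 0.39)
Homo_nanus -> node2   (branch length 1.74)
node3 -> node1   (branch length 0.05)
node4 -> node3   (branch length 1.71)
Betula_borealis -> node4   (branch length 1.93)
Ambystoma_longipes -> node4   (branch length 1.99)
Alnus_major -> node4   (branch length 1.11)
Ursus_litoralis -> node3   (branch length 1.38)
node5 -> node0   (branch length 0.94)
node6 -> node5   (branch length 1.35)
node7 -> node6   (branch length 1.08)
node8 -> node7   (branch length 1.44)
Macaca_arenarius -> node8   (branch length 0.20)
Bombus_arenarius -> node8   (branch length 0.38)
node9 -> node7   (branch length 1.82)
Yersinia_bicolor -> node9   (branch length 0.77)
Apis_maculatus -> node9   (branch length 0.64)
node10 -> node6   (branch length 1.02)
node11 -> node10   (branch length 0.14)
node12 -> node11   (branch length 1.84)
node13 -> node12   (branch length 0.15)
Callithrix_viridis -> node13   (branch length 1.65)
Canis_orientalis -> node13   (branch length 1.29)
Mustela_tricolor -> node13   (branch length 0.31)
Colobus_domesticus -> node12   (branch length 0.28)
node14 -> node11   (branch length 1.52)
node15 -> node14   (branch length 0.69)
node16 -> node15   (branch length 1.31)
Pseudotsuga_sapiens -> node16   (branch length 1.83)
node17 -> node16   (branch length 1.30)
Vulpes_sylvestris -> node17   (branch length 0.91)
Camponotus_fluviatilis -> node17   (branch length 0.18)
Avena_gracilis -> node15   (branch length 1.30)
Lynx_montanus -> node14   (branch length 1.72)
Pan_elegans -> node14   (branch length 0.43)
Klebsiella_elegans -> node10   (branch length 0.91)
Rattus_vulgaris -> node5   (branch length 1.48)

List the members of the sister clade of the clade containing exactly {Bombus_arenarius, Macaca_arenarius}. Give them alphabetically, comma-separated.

Apis_maculatus, Yersinia_bicolor

The clade containing exactly {Bombus_arenarius, Macaca_arenarius} attaches to the tree at the node subtending ((Macaca_arenarius,Bombus_arenarius),(Yersinia_bicolor,Apis_maculatus)).
The other lineage descending from that same node — the sister group — is (Yersinia_bicolor,Apis_maculatus); its 2 tips in alphabetical order are the answer.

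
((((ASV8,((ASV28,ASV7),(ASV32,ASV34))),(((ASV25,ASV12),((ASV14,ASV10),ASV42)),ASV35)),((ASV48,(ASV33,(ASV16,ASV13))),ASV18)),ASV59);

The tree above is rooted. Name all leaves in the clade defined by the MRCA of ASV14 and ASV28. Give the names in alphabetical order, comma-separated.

Tracing ASV14: it sits inside (ASV14,ASV10).
Tracing ASV28: it sits inside (ASV28,ASV7).
The smallest clade enclosing both is ((ASV8,((ASV28,ASV7),(ASV32,ASV34))),(((ASV25,ASV12),((ASV14,ASV10),ASV42)),ASV35)); the answer is its 11 terminal taxa in alphabetical order.

ASV10, ASV12, ASV14, ASV25, ASV28, ASV32, ASV34, ASV35, ASV42, ASV7, ASV8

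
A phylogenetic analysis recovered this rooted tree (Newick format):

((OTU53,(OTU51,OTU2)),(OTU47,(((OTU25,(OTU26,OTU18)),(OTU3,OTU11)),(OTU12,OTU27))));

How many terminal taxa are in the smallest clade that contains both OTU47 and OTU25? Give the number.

8

The MRCA of OTU47 and OTU25 is the node subtending (OTU47,(((OTU25,(OTU26,OTU18)),(OTU3,OTU11)),(OTU12,OTU27))).
That clade contains 8 terminal taxa: OTU11, OTU12, OTU18, OTU25, OTU26, OTU27, OTU3, OTU47.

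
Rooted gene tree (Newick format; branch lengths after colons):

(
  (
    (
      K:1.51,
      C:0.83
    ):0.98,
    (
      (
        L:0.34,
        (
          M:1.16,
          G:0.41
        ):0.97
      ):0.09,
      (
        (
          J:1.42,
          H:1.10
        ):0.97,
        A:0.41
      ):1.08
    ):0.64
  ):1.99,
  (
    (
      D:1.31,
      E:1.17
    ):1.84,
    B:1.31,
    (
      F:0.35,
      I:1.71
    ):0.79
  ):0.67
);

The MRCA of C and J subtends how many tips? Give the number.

The MRCA of C and J is the node subtending ((K,C),((L,(M,G)),((J,H),A))).
That clade contains 8 terminal taxa: A, C, G, H, J, K, L, M.

8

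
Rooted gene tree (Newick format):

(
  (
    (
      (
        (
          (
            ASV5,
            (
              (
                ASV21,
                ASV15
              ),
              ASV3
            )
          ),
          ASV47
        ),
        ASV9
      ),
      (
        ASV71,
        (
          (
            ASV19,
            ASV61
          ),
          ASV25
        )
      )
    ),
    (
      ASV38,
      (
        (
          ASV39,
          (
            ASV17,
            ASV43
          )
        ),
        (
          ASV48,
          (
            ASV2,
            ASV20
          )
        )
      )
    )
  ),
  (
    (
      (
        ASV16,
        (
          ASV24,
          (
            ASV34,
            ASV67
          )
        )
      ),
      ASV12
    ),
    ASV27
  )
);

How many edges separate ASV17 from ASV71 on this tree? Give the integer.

8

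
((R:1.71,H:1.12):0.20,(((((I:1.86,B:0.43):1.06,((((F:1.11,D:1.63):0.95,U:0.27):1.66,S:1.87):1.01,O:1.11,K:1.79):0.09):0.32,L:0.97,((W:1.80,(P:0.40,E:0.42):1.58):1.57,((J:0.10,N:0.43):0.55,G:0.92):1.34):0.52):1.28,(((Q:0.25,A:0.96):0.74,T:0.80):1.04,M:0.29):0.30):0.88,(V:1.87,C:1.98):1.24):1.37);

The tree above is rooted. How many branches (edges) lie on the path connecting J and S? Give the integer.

8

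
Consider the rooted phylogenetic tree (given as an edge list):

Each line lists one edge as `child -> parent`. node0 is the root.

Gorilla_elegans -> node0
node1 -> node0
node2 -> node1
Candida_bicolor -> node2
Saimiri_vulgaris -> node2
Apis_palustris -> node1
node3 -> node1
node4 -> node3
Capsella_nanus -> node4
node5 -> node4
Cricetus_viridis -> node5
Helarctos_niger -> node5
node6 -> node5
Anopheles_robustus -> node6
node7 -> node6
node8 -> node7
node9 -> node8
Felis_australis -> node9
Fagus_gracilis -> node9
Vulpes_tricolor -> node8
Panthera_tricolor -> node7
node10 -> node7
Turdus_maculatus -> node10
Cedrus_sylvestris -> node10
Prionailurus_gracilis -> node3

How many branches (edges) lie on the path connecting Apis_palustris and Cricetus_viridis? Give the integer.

The MRCA of Apis_palustris and Cricetus_viridis is the node subtending ((Candida_bicolor,Saimiri_vulgaris),Apis_palustris,((Capsella_nanus,(Cricetus_viridis,Helarctos_niger,(Anopheles_robustus,(((Felis_australis,Fagus_gracilis),Vulpes_tricolor),Panthera_tricolor,(Turdus_maculatus,Cedrus_sylvestris))))),Prionailurus_gracilis)).
From Apis_palustris up to that node: 1 branch. From Cricetus_viridis up to the same node: 4 branches. Total: 1 + 4 = 5.

5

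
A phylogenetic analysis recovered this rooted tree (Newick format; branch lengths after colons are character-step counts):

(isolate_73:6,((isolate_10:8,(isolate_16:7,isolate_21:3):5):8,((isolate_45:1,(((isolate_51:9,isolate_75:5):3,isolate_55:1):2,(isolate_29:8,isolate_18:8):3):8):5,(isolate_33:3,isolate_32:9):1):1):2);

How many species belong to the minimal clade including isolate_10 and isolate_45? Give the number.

11

The MRCA of isolate_10 and isolate_45 is the node subtending ((isolate_10,(isolate_16,isolate_21)),((isolate_45,(((isolate_51,isolate_75),isolate_55),(isolate_29,isolate_18))),(isolate_33,isolate_32))).
That clade contains 11 terminal taxa: isolate_10, isolate_16, isolate_18, isolate_21, isolate_29, isolate_32, isolate_33, isolate_45, isolate_51, isolate_55, isolate_75.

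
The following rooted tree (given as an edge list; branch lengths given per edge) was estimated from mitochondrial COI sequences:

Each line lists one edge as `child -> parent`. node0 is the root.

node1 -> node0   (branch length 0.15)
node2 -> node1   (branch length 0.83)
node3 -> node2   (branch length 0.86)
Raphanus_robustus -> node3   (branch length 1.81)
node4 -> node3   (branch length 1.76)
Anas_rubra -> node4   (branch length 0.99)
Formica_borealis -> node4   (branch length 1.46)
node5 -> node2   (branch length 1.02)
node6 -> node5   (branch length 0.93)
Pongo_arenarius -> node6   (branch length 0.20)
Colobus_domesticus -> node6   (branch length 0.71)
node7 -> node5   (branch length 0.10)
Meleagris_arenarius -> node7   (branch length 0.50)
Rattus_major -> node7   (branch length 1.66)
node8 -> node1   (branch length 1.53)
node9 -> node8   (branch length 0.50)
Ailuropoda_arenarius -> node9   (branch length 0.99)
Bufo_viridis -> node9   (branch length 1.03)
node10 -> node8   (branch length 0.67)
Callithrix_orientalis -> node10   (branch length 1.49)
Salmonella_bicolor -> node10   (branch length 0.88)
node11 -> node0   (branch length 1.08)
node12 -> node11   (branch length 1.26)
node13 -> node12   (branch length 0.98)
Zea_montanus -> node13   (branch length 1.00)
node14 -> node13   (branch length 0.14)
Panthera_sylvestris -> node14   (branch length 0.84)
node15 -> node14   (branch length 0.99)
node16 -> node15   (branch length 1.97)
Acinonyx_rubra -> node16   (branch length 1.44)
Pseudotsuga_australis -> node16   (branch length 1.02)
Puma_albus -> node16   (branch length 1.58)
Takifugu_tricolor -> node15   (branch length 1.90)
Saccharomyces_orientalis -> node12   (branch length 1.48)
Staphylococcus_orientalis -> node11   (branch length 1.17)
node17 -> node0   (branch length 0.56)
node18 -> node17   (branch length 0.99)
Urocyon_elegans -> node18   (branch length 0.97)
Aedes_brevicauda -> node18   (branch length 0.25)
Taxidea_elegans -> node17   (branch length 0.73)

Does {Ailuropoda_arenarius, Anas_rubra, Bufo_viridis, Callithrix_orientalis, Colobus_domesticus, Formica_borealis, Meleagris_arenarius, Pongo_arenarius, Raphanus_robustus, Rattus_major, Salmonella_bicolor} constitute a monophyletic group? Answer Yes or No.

Yes

The most recent common ancestor of these taxa subtends (((Raphanus_robustus,(Anas_rubra,Formica_borealis)),((Pongo_arenarius,Colobus_domesticus),(Meleagris_arenarius,Rattus_major))),((Ailuropoda_arenarius,Bufo_viridis),(Callithrix_orientalis,Salmonella_bicolor))).
That clade has exactly 11 tips — every listed taxon and nothing else — so the group is monophyletic.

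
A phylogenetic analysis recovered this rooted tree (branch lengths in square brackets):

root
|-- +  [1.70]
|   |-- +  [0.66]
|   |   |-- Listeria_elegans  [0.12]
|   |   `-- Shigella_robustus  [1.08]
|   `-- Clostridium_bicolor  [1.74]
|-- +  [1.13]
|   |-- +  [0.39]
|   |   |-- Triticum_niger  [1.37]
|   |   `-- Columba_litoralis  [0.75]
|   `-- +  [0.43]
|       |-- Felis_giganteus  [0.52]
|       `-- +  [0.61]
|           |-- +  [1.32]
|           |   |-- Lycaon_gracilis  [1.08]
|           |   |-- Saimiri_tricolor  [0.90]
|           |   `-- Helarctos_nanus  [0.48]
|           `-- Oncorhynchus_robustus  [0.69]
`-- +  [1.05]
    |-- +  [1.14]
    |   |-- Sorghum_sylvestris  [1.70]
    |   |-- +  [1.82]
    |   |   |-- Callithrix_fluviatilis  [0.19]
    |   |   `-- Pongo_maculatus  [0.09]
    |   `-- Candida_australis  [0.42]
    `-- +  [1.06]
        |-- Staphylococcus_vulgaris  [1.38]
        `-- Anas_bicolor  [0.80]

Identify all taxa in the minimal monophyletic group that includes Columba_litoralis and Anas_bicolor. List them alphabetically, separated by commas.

Tracing Columba_litoralis: it sits inside (Triticum_niger,Columba_litoralis).
Tracing Anas_bicolor: it sits inside (Staphylococcus_vulgaris,Anas_bicolor).
The smallest clade enclosing both is the whole tree (their MRCA is the root), so the answer is all 16 tips in alphabetical order.

Anas_bicolor, Callithrix_fluviatilis, Candida_australis, Clostridium_bicolor, Columba_litoralis, Felis_giganteus, Helarctos_nanus, Listeria_elegans, Lycaon_gracilis, Oncorhynchus_robustus, Pongo_maculatus, Saimiri_tricolor, Shigella_robustus, Sorghum_sylvestris, Staphylococcus_vulgaris, Triticum_niger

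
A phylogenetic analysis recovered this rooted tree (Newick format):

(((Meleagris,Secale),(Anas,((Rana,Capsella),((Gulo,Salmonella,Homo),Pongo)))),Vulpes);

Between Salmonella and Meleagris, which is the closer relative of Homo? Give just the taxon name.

Salmonella

The MRCA of Homo and Salmonella subtends (Gulo,Salmonella,Homo) (3 taxa).
The MRCA of Homo and Meleagris subtends ((Meleagris,Secale),(Anas,((Rana,Capsella),((Gulo,Salmonella,Homo),Pongo)))) (9 taxa).
The first is nested inside the second, so Homo shares a more recent common ancestor with Salmonella.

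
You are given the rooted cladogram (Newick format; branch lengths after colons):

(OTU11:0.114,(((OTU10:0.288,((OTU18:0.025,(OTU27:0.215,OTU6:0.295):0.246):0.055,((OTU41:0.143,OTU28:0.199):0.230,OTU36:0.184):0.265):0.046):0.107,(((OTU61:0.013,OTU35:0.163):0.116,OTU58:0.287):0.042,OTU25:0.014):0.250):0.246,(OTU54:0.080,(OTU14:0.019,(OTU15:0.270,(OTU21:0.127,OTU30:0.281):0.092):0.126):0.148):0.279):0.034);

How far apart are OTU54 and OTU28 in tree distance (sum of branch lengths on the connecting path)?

The path runs OTU54 → … → MRCA → … → OTU28; the MRCA is the node subtending (((OTU10,((OTU18,(OTU27,OTU6)),((OTU41,OTU28),OTU36))),(((OTU61,OTU35),OTU58),OTU25)),(OTU54,(OTU14,(OTU15,(OTU21,OTU30))))).
Branch lengths along that path: 0.080 + 0.279 + 0.246 + 0.107 + 0.046 + 0.265 + 0.230 + 0.199 = 1.452.

1.452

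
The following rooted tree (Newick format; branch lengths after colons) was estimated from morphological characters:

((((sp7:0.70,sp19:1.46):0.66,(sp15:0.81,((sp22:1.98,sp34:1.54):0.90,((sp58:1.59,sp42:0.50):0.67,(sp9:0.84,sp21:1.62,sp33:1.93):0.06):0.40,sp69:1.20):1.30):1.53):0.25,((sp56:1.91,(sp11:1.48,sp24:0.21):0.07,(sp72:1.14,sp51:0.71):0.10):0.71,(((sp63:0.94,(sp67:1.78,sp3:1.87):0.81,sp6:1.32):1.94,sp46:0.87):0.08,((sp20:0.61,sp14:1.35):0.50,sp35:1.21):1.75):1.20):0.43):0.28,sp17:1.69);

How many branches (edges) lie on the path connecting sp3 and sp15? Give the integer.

The MRCA of sp3 and sp15 is the node subtending (((sp7,sp19),(sp15,((sp22,sp34),((sp58,sp42),(sp9,sp21,sp33)),sp69))),((sp56,(sp11,sp24),(sp72,sp51)),(((sp63,(sp67,sp3),sp6),sp46),((sp20,sp14),sp35)))).
From sp3 up to that node: 6 branches. From sp15 up to the same node: 3 branches. Total: 6 + 3 = 9.

9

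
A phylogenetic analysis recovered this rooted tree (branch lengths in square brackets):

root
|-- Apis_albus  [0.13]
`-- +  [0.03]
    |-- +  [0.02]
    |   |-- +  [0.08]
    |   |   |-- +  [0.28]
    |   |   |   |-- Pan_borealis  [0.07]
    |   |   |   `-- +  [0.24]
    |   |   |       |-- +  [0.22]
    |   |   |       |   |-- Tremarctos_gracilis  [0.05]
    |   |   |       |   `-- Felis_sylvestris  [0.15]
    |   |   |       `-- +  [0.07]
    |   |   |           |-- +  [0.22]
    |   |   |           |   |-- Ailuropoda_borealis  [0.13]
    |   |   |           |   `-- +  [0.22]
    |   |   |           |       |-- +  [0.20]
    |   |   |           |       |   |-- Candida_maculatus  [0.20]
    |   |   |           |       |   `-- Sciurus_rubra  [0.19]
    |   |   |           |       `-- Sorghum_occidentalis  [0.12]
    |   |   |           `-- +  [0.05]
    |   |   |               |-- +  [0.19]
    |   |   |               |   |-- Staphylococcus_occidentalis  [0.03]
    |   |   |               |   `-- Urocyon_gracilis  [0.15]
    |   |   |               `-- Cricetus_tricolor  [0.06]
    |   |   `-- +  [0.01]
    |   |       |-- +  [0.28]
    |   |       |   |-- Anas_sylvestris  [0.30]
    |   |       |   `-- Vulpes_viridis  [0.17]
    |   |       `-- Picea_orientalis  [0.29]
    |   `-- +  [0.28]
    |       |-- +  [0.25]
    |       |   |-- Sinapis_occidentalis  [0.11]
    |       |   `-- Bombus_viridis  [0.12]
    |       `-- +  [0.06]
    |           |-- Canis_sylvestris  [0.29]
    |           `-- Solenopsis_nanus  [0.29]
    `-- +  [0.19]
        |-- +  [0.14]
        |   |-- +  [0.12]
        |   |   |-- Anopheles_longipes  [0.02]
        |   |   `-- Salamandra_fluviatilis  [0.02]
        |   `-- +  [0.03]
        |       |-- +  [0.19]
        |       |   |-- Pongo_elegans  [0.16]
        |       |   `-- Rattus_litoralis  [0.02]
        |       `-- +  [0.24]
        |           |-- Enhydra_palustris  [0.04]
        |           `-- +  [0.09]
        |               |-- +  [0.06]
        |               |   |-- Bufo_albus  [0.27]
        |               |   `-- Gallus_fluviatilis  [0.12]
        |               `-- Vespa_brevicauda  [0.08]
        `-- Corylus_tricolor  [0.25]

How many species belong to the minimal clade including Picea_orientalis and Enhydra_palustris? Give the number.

The MRCA of Picea_orientalis and Enhydra_palustris is the node subtending ((((Pan_borealis,((Tremarctos_gracilis,Felis_sylvestris),((Ailuropoda_borealis,((Candida_maculatus,Sciurus_rubra),Sorghum_occidentalis)),((Staphylococcus_occidentalis,Urocyon_gracilis),Cricetus_tricolor)))),((Anas_sylvestris,Vulpes_viridis),Picea_orientalis)),((Sinapis_occidentalis,Bombus_viridis),(Canis_sylvestris,Solenopsis_nanus))),(((Anopheles_longipes,Salamandra_fluviatilis),((Pongo_elegans,Rattus_litoralis),(Enhydra_palustris,((Bufo_albus,Gallus_fluviatilis),Vespa_brevicauda)))),Corylus_tricolor)).
That clade contains 26 terminal taxa: Ailuropoda_borealis, Anas_sylvestris, Anopheles_longipes, Bombus_viridis, Bufo_albus, Candida_maculatus, Canis_sylvestris, Corylus_tricolor, Cricetus_tricolor, Enhydra_palustris, Felis_sylvestris, Gallus_fluviatilis, Pan_borealis, Picea_orientalis, Pongo_elegans, Rattus_litoralis, Salamandra_fluviatilis, Sciurus_rubra, Sinapis_occidentalis, Solenopsis_nanus, Sorghum_occidentalis, Staphylococcus_occidentalis, Tremarctos_gracilis, Urocyon_gracilis, Vespa_brevicauda, Vulpes_viridis.

26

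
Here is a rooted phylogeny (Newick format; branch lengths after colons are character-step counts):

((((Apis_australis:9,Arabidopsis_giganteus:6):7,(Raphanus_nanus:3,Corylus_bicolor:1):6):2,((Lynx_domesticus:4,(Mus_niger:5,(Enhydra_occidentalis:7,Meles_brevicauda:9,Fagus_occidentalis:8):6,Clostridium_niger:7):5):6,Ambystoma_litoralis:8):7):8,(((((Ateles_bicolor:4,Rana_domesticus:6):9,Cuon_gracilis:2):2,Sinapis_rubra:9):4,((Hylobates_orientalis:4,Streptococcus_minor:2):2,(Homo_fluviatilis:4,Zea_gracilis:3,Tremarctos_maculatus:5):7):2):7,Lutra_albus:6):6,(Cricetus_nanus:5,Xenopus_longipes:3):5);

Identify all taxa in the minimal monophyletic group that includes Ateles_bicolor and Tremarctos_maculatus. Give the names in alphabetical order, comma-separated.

Tracing Ateles_bicolor: it sits inside (Ateles_bicolor,Rana_domesticus).
Tracing Tremarctos_maculatus: it sits inside (Homo_fluviatilis,Zea_gracilis,Tremarctos_maculatus).
The smallest clade enclosing both is ((((Ateles_bicolor,Rana_domesticus),Cuon_gracilis),Sinapis_rubra),((Hylobates_orientalis,Streptococcus_minor),(Homo_fluviatilis,Zea_gracilis,Tremarctos_maculatus))); the answer is its 9 terminal taxa in alphabetical order.

Ateles_bicolor, Cuon_gracilis, Homo_fluviatilis, Hylobates_orientalis, Rana_domesticus, Sinapis_rubra, Streptococcus_minor, Tremarctos_maculatus, Zea_gracilis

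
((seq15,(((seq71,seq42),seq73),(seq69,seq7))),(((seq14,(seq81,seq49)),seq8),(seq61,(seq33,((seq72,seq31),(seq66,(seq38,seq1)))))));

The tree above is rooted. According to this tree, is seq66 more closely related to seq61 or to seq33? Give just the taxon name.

seq33

The MRCA of seq66 and seq33 subtends (seq33,((seq72,seq31),(seq66,(seq38,seq1)))) (6 taxa).
The MRCA of seq66 and seq61 subtends (seq61,(seq33,((seq72,seq31),(seq66,(seq38,seq1))))) (7 taxa).
The first is nested inside the second, so seq66 shares a more recent common ancestor with seq33.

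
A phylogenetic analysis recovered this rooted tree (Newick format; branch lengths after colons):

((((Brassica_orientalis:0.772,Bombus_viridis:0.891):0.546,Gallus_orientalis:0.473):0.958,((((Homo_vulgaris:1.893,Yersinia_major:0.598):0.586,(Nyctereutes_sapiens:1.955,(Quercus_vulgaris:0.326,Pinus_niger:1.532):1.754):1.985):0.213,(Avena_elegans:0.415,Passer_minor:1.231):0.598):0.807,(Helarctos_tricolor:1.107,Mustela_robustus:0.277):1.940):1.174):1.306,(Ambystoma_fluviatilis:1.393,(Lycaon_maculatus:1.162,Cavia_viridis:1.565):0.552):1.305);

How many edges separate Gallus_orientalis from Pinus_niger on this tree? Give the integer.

8

The MRCA of Gallus_orientalis and Pinus_niger is the node subtending (((Brassica_orientalis,Bombus_viridis),Gallus_orientalis),((((Homo_vulgaris,Yersinia_major),(Nyctereutes_sapiens,(Quercus_vulgaris,Pinus_niger))),(Avena_elegans,Passer_minor)),(Helarctos_tricolor,Mustela_robustus))).
From Gallus_orientalis up to that node: 2 branches. From Pinus_niger up to the same node: 6 branches. Total: 2 + 6 = 8.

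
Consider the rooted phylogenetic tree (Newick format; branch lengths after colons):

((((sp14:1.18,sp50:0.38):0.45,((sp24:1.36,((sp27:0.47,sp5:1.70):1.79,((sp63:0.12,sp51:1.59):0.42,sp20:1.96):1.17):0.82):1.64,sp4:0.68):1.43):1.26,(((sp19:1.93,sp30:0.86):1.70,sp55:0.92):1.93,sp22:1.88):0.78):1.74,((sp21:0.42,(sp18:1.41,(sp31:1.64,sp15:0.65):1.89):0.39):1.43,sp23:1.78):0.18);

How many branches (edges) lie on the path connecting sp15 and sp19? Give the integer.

The MRCA of sp15 and sp19 is the root of the tree.
From sp15 up to that node: 5 branches. From sp19 up to the same node: 5 branches. Total: 5 + 5 = 10.

10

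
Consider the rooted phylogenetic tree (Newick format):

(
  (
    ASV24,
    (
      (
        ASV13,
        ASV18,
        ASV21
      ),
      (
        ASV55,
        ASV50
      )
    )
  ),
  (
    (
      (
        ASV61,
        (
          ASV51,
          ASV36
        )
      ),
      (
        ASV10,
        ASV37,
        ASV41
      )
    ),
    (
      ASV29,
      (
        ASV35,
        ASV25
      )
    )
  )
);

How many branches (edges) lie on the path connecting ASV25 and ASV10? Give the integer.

6

The MRCA of ASV25 and ASV10 is the node subtending (((ASV61,(ASV51,ASV36)),(ASV10,ASV37,ASV41)),(ASV29,(ASV35,ASV25))).
From ASV25 up to that node: 3 branches. From ASV10 up to the same node: 3 branches. Total: 3 + 3 = 6.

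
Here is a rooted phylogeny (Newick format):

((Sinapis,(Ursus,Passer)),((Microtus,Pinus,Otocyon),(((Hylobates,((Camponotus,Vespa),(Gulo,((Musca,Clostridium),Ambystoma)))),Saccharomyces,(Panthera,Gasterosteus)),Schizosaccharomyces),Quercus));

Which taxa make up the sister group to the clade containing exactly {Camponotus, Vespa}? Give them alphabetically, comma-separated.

The clade containing exactly {Camponotus, Vespa} attaches to the tree at the node subtending ((Camponotus,Vespa),(Gulo,((Musca,Clostridium),Ambystoma))).
The other lineage descending from that same node — the sister group — is (Gulo,((Musca,Clostridium),Ambystoma)); its 4 tips in alphabetical order are the answer.

Ambystoma, Clostridium, Gulo, Musca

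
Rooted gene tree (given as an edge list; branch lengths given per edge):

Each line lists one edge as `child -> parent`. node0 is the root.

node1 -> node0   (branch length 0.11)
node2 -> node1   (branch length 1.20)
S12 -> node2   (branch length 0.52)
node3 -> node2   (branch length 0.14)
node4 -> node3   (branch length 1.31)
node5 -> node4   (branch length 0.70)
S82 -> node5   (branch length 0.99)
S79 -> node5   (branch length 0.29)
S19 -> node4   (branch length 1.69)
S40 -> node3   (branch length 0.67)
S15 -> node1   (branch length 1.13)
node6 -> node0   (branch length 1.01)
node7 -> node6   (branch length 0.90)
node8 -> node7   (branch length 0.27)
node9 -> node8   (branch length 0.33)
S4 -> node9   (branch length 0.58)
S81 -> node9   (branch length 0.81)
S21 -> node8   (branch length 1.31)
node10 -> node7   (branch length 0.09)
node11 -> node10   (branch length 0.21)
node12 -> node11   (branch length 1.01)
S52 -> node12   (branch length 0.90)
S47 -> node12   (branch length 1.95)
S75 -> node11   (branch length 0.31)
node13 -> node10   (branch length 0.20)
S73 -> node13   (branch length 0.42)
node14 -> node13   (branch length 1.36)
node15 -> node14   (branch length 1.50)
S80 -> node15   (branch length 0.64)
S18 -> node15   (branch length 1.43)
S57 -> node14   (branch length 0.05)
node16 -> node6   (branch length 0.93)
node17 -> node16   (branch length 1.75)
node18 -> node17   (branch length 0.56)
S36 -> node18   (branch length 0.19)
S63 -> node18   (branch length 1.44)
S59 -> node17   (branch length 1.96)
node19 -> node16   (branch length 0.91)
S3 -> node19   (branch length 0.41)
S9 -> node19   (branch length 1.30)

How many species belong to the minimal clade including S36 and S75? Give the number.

15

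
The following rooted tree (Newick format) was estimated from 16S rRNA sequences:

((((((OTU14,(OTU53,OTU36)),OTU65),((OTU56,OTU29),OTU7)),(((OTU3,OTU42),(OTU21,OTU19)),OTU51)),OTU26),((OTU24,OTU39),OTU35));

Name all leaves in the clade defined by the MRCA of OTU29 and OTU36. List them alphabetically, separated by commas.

Tracing OTU29: it sits inside (OTU56,OTU29).
Tracing OTU36: it sits inside (OTU53,OTU36).
The smallest clade enclosing both is (((OTU14,(OTU53,OTU36)),OTU65),((OTU56,OTU29),OTU7)); the answer is its 7 terminal taxa in alphabetical order.

OTU14, OTU29, OTU36, OTU53, OTU56, OTU65, OTU7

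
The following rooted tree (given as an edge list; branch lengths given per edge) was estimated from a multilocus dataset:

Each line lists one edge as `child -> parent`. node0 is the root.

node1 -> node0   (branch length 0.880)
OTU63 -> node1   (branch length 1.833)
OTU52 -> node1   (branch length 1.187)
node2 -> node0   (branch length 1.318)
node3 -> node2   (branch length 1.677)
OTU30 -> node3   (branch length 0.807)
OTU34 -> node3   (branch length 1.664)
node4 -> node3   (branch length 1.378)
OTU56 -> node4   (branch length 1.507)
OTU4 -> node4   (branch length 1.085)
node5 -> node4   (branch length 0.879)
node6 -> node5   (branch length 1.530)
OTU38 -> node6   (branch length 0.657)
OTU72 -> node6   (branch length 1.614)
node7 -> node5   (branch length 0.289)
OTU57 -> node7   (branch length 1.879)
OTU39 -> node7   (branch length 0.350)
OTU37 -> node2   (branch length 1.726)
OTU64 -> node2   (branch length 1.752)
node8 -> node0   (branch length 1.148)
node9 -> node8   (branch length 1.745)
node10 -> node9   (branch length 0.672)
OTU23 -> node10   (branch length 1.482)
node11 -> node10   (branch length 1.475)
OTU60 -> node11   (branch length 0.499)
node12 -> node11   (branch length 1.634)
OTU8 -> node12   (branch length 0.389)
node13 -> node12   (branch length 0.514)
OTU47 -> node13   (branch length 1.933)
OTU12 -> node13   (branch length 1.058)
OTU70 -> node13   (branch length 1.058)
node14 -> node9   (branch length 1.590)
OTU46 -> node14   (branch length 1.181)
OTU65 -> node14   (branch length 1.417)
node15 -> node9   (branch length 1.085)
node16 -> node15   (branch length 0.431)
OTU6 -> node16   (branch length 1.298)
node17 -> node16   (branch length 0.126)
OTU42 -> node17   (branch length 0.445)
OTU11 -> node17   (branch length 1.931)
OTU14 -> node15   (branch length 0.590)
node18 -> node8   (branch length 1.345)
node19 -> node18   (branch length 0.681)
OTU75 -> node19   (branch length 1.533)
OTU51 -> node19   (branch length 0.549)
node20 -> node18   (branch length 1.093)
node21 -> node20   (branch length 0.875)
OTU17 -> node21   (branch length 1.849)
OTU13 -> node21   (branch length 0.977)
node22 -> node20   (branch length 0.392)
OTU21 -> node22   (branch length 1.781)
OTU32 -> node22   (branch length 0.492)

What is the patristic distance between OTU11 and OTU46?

The path runs OTU11 → … → MRCA → … → OTU46; the MRCA is the node subtending ((OTU23,(OTU60,(OTU8,(OTU47,OTU12,OTU70)))),(OTU46,OTU65),((OTU6,(OTU42,OTU11)),OTU14)).
Branch lengths along that path: 1.931 + 0.126 + 0.431 + 1.085 + 1.590 + 1.181 = 6.344.

6.344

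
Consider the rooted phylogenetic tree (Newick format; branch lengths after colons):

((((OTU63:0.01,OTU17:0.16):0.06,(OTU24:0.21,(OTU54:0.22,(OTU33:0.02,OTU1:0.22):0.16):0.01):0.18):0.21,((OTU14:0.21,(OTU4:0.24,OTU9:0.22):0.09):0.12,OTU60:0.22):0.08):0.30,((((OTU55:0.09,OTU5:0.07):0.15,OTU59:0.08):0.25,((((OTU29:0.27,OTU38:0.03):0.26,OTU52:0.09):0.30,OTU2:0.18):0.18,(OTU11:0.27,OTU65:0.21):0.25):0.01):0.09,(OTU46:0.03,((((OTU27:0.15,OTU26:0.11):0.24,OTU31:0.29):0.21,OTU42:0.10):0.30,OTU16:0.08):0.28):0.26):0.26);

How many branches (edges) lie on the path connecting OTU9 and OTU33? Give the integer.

The MRCA of OTU9 and OTU33 is the node subtending (((OTU63,OTU17),(OTU24,(OTU54,(OTU33,OTU1)))),((OTU14,(OTU4,OTU9)),OTU60)).
From OTU9 up to that node: 4 branches. From OTU33 up to the same node: 5 branches. Total: 4 + 5 = 9.

9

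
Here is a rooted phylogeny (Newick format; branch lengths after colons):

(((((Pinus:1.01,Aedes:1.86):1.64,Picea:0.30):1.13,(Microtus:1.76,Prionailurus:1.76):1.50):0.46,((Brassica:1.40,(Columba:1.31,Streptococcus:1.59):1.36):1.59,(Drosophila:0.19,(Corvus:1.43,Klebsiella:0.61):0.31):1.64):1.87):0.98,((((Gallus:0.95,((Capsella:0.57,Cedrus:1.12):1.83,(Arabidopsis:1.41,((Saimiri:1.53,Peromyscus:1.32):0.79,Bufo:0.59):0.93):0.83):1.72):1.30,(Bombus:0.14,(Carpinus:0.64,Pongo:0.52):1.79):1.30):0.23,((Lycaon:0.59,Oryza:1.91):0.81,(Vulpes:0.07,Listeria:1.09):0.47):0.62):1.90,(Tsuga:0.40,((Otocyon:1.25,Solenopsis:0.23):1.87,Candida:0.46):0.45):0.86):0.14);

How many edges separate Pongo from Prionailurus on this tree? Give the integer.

10

The MRCA of Pongo and Prionailurus is the root of the tree.
From Pongo up to that node: 6 branches. From Prionailurus up to the same node: 4 branches. Total: 6 + 4 = 10.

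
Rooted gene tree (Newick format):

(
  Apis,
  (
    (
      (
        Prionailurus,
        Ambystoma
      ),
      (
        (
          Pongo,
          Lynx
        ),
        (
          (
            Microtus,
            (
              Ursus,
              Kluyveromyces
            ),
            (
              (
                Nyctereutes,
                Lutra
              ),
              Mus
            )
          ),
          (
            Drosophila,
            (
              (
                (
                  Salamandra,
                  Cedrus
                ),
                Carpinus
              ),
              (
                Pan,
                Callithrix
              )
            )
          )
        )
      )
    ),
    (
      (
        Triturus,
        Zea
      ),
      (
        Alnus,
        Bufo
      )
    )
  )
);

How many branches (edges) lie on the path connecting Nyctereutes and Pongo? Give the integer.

The MRCA of Nyctereutes and Pongo is the node subtending ((Pongo,Lynx),((Microtus,(Ursus,Kluyveromyces),((Nyctereutes,Lutra),Mus)),(Drosophila,(((Salamandra,Cedrus),Carpinus),(Pan,Callithrix))))).
From Nyctereutes up to that node: 5 branches. From Pongo up to the same node: 2 branches. Total: 5 + 2 = 7.

7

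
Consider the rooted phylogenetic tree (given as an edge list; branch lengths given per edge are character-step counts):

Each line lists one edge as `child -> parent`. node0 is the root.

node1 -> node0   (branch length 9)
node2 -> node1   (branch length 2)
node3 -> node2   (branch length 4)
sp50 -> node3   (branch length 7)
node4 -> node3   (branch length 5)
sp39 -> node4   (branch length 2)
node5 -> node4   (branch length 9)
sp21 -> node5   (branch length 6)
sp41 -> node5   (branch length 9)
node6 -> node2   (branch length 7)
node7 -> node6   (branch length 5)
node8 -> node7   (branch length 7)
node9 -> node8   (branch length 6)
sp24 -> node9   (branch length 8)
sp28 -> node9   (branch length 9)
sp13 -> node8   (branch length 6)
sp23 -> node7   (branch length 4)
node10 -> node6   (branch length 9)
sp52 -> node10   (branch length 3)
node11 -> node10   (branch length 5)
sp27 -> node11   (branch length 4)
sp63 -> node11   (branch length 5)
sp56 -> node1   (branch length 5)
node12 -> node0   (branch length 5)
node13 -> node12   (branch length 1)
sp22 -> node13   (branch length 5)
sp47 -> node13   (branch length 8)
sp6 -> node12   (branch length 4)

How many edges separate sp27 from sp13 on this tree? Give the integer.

The MRCA of sp27 and sp13 is the node subtending ((((sp24,sp28),sp13),sp23),(sp52,(sp27,sp63))).
From sp27 up to that node: 3 branches. From sp13 up to the same node: 3 branches. Total: 3 + 3 = 6.

6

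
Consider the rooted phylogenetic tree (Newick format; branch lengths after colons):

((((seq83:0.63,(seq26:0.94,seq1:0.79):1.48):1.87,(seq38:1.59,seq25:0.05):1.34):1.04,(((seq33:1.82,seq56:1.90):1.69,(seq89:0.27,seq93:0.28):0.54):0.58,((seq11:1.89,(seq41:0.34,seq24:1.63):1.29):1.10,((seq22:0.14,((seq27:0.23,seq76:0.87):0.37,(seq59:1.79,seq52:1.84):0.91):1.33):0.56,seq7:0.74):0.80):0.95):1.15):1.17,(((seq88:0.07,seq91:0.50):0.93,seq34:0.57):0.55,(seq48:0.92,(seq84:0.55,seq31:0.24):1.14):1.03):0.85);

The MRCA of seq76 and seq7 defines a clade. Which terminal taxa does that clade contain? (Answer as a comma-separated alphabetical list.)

Tracing seq76: it sits inside (seq27,seq76).
Tracing seq7: it sits inside ((seq22,((seq27,seq76),(seq59,seq52))),seq7).
The smallest clade enclosing both is ((seq22,((seq27,seq76),(seq59,seq52))),seq7); the answer is its 6 terminal taxa in alphabetical order.

seq22, seq27, seq52, seq59, seq7, seq76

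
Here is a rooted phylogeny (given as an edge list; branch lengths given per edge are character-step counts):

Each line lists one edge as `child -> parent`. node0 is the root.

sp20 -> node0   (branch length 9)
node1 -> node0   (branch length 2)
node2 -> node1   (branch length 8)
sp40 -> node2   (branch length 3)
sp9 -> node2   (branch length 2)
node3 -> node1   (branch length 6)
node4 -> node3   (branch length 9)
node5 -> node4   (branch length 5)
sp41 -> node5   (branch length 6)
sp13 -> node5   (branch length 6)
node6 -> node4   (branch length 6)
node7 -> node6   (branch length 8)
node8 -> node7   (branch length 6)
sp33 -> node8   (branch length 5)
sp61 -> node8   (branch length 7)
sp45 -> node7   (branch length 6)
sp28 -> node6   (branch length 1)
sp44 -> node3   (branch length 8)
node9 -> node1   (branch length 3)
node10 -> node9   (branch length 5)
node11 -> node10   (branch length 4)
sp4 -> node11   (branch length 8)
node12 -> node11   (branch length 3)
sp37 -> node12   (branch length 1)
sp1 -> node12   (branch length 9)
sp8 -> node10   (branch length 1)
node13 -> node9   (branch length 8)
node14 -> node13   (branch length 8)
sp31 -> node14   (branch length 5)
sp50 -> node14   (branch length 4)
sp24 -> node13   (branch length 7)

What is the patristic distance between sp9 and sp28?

32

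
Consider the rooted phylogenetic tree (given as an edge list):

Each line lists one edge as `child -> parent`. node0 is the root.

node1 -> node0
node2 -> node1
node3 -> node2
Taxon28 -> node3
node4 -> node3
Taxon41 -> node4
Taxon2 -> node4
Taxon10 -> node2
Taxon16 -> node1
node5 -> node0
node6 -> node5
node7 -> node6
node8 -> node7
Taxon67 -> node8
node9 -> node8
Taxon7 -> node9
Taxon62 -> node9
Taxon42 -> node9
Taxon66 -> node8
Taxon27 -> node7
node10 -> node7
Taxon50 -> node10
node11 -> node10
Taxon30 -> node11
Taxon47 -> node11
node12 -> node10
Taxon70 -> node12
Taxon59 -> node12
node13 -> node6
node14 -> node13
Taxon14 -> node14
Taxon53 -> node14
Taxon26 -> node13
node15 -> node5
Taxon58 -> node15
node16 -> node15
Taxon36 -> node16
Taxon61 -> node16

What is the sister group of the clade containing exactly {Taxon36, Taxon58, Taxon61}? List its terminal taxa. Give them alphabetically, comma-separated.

The clade containing exactly {Taxon36, Taxon58, Taxon61} attaches to the tree at the node subtending ((((Taxon67,(Taxon7,Taxon62,Taxon42),Taxon66),Taxon27,(Taxon50,(Taxon30,Taxon47),(Taxon70,Taxon59))),((Taxon14,Taxon53),Taxon26)),(Taxon58,(Taxon36,Taxon61))).
The other lineage descending from that same node — the sister group — is (((Taxon67,(Taxon7,Taxon62,Taxon42),Taxon66),Taxon27,(Taxon50,(Taxon30,Taxon47),(Taxon70,Taxon59))),((Taxon14,Taxon53),Taxon26)); its 14 tips in alphabetical order are the answer.

Taxon14, Taxon26, Taxon27, Taxon30, Taxon42, Taxon47, Taxon50, Taxon53, Taxon59, Taxon62, Taxon66, Taxon67, Taxon7, Taxon70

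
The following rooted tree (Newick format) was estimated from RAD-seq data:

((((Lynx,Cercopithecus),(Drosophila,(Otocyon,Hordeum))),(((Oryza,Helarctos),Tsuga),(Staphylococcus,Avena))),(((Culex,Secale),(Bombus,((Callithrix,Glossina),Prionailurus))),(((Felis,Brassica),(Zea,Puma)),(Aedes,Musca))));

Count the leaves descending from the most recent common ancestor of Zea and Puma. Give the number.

2

The MRCA of Zea and Puma is the node subtending (Zea,Puma).
That clade contains 2 terminal taxa: Puma, Zea.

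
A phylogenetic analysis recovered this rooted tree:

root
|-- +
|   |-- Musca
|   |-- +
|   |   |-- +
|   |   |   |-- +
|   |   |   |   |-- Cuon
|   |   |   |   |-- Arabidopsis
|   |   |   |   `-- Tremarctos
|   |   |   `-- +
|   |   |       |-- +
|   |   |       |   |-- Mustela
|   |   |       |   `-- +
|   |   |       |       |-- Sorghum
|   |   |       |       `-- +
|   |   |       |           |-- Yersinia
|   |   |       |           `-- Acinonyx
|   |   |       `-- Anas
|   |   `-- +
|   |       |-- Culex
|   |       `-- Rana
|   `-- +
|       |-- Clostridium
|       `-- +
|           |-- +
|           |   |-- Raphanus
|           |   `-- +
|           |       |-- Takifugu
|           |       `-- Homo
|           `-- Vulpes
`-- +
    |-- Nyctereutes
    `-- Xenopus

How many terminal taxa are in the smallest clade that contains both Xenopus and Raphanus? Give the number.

The MRCA of Xenopus and Raphanus is the root, so the clade is the entire tree.
That clade contains 18 terminal taxa: Acinonyx, Anas, Arabidopsis, Clostridium, Culex, Cuon, Homo, Musca, Mustela, Nyctereutes, Rana, Raphanus, Sorghum, Takifugu, Tremarctos, Vulpes, Xenopus, Yersinia.

18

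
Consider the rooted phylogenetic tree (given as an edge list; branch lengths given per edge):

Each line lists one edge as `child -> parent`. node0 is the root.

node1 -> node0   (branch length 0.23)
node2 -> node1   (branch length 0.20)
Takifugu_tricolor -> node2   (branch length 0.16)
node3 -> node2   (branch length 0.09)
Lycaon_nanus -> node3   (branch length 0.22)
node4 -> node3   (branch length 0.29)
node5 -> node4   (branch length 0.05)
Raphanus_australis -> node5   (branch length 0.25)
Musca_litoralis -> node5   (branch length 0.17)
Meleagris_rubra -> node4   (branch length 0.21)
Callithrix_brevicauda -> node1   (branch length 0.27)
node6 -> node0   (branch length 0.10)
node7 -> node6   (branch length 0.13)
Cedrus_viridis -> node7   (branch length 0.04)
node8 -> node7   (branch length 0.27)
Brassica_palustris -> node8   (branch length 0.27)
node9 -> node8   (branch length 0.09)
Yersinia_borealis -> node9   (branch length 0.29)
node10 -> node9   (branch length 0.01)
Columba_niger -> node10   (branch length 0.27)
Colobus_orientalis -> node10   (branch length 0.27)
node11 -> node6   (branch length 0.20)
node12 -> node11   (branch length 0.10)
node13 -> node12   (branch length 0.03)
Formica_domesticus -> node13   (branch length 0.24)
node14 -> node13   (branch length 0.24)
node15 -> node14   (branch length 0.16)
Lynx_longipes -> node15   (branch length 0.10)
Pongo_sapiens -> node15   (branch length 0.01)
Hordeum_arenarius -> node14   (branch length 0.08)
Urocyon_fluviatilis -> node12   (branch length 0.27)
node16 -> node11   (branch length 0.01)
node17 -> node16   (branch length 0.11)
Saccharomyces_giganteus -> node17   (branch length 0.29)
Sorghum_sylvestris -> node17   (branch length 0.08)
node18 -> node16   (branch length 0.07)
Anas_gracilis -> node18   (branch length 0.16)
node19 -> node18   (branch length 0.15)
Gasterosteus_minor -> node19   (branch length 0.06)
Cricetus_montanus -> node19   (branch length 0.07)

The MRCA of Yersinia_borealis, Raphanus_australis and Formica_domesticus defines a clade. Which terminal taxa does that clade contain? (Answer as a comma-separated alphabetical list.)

Anas_gracilis, Brassica_palustris, Callithrix_brevicauda, Cedrus_viridis, Colobus_orientalis, Columba_niger, Cricetus_montanus, Formica_domesticus, Gasterosteus_minor, Hordeum_arenarius, Lycaon_nanus, Lynx_longipes, Meleagris_rubra, Musca_litoralis, Pongo_sapiens, Raphanus_australis, Saccharomyces_giganteus, Sorghum_sylvestris, Takifugu_tricolor, Urocyon_fluviatilis, Yersinia_borealis

Tracing Yersinia_borealis: it sits inside (Yersinia_borealis,(Columba_niger,Colobus_orientalis)).
Tracing Raphanus_australis: it sits inside (Raphanus_australis,Musca_litoralis).
Tracing Formica_domesticus: it sits inside (Formica_domesticus,((Lynx_longipes,Pongo_sapiens),Hordeum_arenarius)).
The smallest clade enclosing all 3 is the whole tree (their MRCA is the root), so the answer is all 21 tips in alphabetical order.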